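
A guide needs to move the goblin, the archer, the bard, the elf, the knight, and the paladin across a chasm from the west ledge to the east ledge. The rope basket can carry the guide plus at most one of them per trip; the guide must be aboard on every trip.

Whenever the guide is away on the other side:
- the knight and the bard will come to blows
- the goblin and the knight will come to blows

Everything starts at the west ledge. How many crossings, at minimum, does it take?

13

Counting alone: the guide can take at most 1 across per trip to the east ledge, so moving all 6 needs at least 6 loaded trips out, with a return between consecutive ones — at least 11 crossings.
The safety rule pushes this higher. Following every safe sequence of crossings, the most of the 6 that can be at the east ledge as the rope basket arrives there on crossing 11 is 5 — never all 6.
So no plan with fewer than 13 crossings exists, and this one achieves 13:
1. Guide goes to the east ledge with the knight.
2. Guide goes back to the west ledge alone.
3. Guide goes to the east ledge with the goblin.
4. Guide goes back to the west ledge with the knight.
5. Guide goes to the east ledge with the bard.
6. Guide goes back to the west ledge alone.
7. Guide goes to the east ledge with the archer.
8. Guide goes back to the west ledge alone.
9. Guide goes to the east ledge with the elf.
10. Guide goes back to the west ledge alone.
11. Guide goes to the east ledge with the paladin.
12. Guide goes back to the west ledge alone.
13. Guide goes to the east ledge with the knight.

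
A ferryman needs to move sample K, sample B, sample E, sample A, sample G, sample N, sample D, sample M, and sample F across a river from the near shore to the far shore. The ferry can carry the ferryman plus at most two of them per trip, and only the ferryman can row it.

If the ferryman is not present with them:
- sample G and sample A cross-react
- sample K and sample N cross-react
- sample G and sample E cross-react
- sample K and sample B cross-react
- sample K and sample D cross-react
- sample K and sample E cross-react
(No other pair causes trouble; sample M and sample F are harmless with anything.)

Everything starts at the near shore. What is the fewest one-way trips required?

11

Counting alone: the ferryman can take at most 2 across per trip to the far shore, so moving all 9 needs at least 5 loaded trips out, with a return between consecutive ones — at least 9 crossings.
The safety rule pushes this higher. Following every safe sequence of crossings, the most of the 9 that can be at the far shore as the ferry arrives there on crossing 9 is 8 — never all 9.
So no plan with fewer than 11 crossings exists, and this one achieves 11:
1. Ferryman goes to the far shore with sample G and sample K.
2. Ferryman goes back to the near shore alone.
3. Ferryman goes to the far shore with sample A.
4. Ferryman goes back to the near shore with sample G.
5. Ferryman goes to the far shore with sample B and sample E.
6. Ferryman goes back to the near shore with sample K.
7. Ferryman goes to the far shore with sample D and sample N.
8. Ferryman goes back to the near shore alone.
9. Ferryman goes to the far shore with sample F and sample M.
10. Ferryman goes back to the near shore alone.
11. Ferryman goes to the far shore with sample G and sample K.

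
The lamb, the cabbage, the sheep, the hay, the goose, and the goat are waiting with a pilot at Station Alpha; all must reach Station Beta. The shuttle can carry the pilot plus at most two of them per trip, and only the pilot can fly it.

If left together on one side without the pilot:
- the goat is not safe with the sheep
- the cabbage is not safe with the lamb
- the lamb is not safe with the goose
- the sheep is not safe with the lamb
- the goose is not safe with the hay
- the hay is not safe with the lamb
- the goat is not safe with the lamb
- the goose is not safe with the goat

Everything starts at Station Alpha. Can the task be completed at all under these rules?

Whatever the first load, the items left behind include a forbidden pair without the pilot. No opening move is safe, so no plan exists.

No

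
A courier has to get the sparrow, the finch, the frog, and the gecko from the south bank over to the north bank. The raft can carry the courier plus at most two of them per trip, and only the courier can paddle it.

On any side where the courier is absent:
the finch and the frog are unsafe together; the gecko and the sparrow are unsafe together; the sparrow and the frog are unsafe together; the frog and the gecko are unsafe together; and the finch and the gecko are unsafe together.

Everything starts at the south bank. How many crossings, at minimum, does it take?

Counting alone: the courier can take at most 2 across per trip to the north bank, so moving all 4 needs at least 2 loaded trips out, with a return between consecutive ones — at least 3 crossings.
The safety rule pushes this higher. Following every safe sequence of crossings, the most of the 4 that can be at the north bank as the raft arrives there on crossing 3 is 3 — never all 4.
So no plan with fewer than 5 crossings exists, and this one achieves 5:
1. Courier goes to the north bank with the frog and the gecko.  [the south bank: the finch, the sparrow | the north bank: the frog, the gecko]
2. Courier goes back to the south bank with the frog.  [the south bank: the finch, the frog, the sparrow | the north bank: the gecko]
3. Courier goes to the north bank with the finch and the sparrow.  [the south bank: the frog | the north bank: the finch, the gecko, the sparrow]
4. Courier goes back to the south bank with the gecko.  [the south bank: the frog, the gecko | the north bank: the finch, the sparrow]
5. Courier goes to the north bank with the frog and the gecko.  [the south bank: — | the north bank: the finch, the frog, the gecko, the sparrow]

5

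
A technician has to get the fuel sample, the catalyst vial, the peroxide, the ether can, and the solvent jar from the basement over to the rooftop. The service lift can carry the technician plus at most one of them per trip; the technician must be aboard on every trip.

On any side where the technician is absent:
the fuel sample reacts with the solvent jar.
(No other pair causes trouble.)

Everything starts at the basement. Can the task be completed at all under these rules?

Yes

1. Technician goes to the rooftop with the fuel sample.  [the basement: the catalyst vial, the ether can, the peroxide, the solvent jar | the rooftop: the fuel sample]
2. Technician goes back to the basement alone.  [the basement: the catalyst vial, the ether can, the peroxide, the solvent jar | the rooftop: the fuel sample]
3. Technician goes to the rooftop with the catalyst vial.  [the basement: the ether can, the peroxide, the solvent jar | the rooftop: the catalyst vial, the fuel sample]
4. Technician goes back to the basement alone.  [the basement: the ether can, the peroxide, the solvent jar | the rooftop: the catalyst vial, the fuel sample]
5. Technician goes to the rooftop with the peroxide.  [the basement: the ether can, the solvent jar | the rooftop: the catalyst vial, the fuel sample, the peroxide]
6. Technician goes back to the basement alone.  [the basement: the ether can, the solvent jar | the rooftop: the catalyst vial, the fuel sample, the peroxide]
7. Technician goes to the rooftop with the ether can.  [the basement: the solvent jar | the rooftop: the catalyst vial, the ether can, the fuel sample, the peroxide]
8. Technician goes back to the basement alone.  [the basement: the solvent jar | the rooftop: the catalyst vial, the ether can, the fuel sample, the peroxide]
9. Technician goes to the rooftop with the solvent jar.  [the basement: — | the rooftop: the catalyst vial, the ether can, the fuel sample, the peroxide, the solvent jar]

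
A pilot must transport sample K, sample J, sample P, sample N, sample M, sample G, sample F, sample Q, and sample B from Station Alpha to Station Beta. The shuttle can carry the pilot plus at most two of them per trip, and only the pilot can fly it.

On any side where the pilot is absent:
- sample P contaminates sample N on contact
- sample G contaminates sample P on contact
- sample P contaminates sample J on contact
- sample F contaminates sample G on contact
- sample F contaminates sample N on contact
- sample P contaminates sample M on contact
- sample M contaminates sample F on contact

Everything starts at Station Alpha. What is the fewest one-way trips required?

11

Counting alone: the pilot can take at most 2 across per trip to Station Beta, so moving all 9 needs at least 5 loaded trips out, with a return between consecutive ones — at least 9 crossings.
The safety rule pushes this higher. Following every safe sequence of crossings, the most of the 9 that can be at Station Beta as the shuttle arrives there on crossing 9 is 8 — never all 9.
So no plan with fewer than 11 crossings exists, and this one achieves 11:
1. Pilot goes to Station Beta with sample F and sample P.  [Station Alpha: sample B, sample G, sample J, sample K, sample M, sample N, sample Q | Station Beta: sample F, sample P]
2. Pilot goes back to Station Alpha alone.  [Station Alpha: sample B, sample G, sample J, sample K, sample M, sample N, sample Q | Station Beta: sample F, sample P]
3. Pilot goes to Station Beta with sample K.  [Station Alpha: sample B, sample G, sample J, sample M, sample N, sample Q | Station Beta: sample F, sample K, sample P]
4. Pilot goes back to Station Alpha alone.  [Station Alpha: sample B, sample G, sample J, sample M, sample N, sample Q | Station Beta: sample F, sample K, sample P]
5. Pilot goes to Station Beta with sample J and sample N.  [Station Alpha: sample B, sample G, sample M, sample Q | Station Beta: sample F, sample J, sample K, sample N, sample P]
6. Pilot goes back to Station Alpha with sample F and sample P.  [Station Alpha: sample B, sample F, sample G, sample M, sample P, sample Q | Station Beta: sample J, sample K, sample N]
7. Pilot goes to Station Beta with sample G and sample M.  [Station Alpha: sample B, sample F, sample P, sample Q | Station Beta: sample G, sample J, sample K, sample M, sample N]
8. Pilot goes back to Station Alpha alone.  [Station Alpha: sample B, sample F, sample P, sample Q | Station Beta: sample G, sample J, sample K, sample M, sample N]
9. Pilot goes to Station Beta with sample B and sample Q.  [Station Alpha: sample F, sample P | Station Beta: sample B, sample G, sample J, sample K, sample M, sample N, sample Q]
10. Pilot goes back to Station Alpha alone.  [Station Alpha: sample F, sample P | Station Beta: sample B, sample G, sample J, sample K, sample M, sample N, sample Q]
11. Pilot goes to Station Beta with sample F and sample P.  [Station Alpha: — | Station Beta: sample B, sample F, sample G, sample J, sample K, sample M, sample N, sample P, sample Q]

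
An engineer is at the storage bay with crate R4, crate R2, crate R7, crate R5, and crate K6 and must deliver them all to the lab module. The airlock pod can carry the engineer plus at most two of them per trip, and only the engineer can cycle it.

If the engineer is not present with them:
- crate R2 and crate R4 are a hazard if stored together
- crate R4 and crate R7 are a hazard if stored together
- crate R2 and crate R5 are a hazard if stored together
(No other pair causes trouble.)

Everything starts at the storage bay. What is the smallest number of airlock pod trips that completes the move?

5

Counting alone: the engineer can take at most 2 across per trip to the lab module, so moving all 5 needs at least 3 loaded trips out, with a return between consecutive ones — at least 5 crossings.
The plan below uses exactly 5 crossings, so it is optimal:
1. Engineer goes to the lab module with crate R2 and crate R4.  [the storage bay: crate K6, crate R5, crate R7 | the lab module: crate R2, crate R4]
2. Engineer goes back to the storage bay with crate R4.  [the storage bay: crate K6, crate R4, crate R5, crate R7 | the lab module: crate R2]
3. Engineer goes to the lab module with crate K6 and crate R7.  [the storage bay: crate R4, crate R5 | the lab module: crate K6, crate R2, crate R7]
4. Engineer goes back to the storage bay alone.  [the storage bay: crate R4, crate R5 | the lab module: crate K6, crate R2, crate R7]
5. Engineer goes to the lab module with crate R4 and crate R5.  [the storage bay: — | the lab module: crate K6, crate R2, crate R4, crate R5, crate R7]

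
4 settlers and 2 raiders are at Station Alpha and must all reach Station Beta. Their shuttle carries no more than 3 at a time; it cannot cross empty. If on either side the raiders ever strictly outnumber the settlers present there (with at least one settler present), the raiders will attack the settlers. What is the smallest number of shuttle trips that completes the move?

5

Counting alone: each trip to Station Beta takes at most 3 across and each return brings at least 1 back, so after t trips out (and t−1 returns) at most 3t − (t−1) of the 6 are across; that first reaches 6 at t = 3, so at least 5 crossings are needed.
The plan below uses exactly 5 crossings, so it is optimal:
1. 2 raiders → Station Beta.  (Station Alpha: 4S 0R; Station Beta: 0S 2R)
2. 1 raider ← Station Alpha.  (Station Alpha: 4S 1R; Station Beta: 0S 1R)
3. 2 settlers and 1 raider → Station Beta.  (Station Alpha: 2S 0R; Station Beta: 2S 2R)
4. 1 raider ← Station Alpha.  (Station Alpha: 2S 1R; Station Beta: 2S 1R)
5. 2 settlers and 1 raider → Station Beta.  (Station Alpha: 0S 0R; Station Beta: 4S 2R)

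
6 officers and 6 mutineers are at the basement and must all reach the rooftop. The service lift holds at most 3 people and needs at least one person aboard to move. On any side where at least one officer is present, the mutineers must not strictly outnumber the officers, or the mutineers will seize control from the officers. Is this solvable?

Following every safe sequence of crossings from the start, the most of the 12 that can be at the rooftop as the service lift arrives there on crossings 1, 3, 5 is 3, 5, 6 respectively; the best ever achieved is 6 of 12.
From crossing 7 on, no configuration arises that was not already reachable earlier: only 17 distinct safe configurations (who is on which side, and where the service lift is) can ever be reached, none of them has everyone across, and every continuation just revisits them. They are: 0 officers + 0 mutineers across (service lift back at the start); 0 officers + 1 mutineer across (service lift there); 0 officers + 1 mutineer across (service lift back at the start); 0 officers + 2 mutineers across (service lift there); 0 officers + 2 mutineers across (service lift back at the start); 0 officers + 3 mutineers across (service lift there); 0 officers + 3 mutineers across (service lift back at the start); 0 officers + 4 mutineers across (service lift there); 0 officers + 4 mutineers across (service lift back at the start); 0 officers + 5 mutineers across (service lift there); 0 officers + 5 mutineers across (service lift back at the start); 0 officers + 6 mutineers across (service lift there); 1 officer + 1 mutineer across (service lift there); 1 officer + 1 mutineer across (service lift back at the start); 2 officers + 2 mutineers across (service lift there); 2 officers + 2 mutineers across (service lift back at the start); 3 officers + 3 mutineers across (service lift there). So no valid plan exists.

No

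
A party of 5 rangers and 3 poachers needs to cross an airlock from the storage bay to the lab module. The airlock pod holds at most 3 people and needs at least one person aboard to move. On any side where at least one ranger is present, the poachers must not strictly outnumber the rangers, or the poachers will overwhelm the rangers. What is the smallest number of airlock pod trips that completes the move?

7

Counting alone: each trip to the lab module takes at most 3 across and each return brings at least 1 back, so after t trips out (and t−1 returns) at most 3t − (t−1) of the 8 are across; that first reaches 8 at t = 4, so at least 7 crossings are needed.
The plan below uses exactly 7 crossings, so it is optimal:
1. 2 poachers → the lab module.  (the storage bay: 5R 1P; the lab module: 0R 2P)
2. 1 poacher ← the storage bay.  (the storage bay: 5R 2P; the lab module: 0R 1P)
3. 2 rangers and 1 poacher → the lab module.  (the storage bay: 3R 1P; the lab module: 2R 2P)
4. 1 poacher ← the storage bay.  (the storage bay: 3R 2P; the lab module: 2R 1P)
5. 1 ranger and 2 poachers → the lab module.  (the storage bay: 2R 0P; the lab module: 3R 3P)
6. 1 poacher ← the storage bay.  (the storage bay: 2R 1P; the lab module: 3R 2P)
7. 2 rangers and 1 poacher → the lab module.  (the storage bay: 0R 0P; the lab module: 5R 3P)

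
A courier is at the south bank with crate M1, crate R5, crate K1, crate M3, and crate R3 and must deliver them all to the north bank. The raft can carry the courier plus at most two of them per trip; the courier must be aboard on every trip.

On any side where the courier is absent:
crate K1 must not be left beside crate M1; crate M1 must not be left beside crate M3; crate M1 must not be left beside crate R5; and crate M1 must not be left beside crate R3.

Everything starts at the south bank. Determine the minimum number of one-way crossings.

Counting alone: the courier can take at most 2 across per trip to the north bank, so moving all 5 needs at least 3 loaded trips out, with a return between consecutive ones — at least 5 crossings.
The safety rule pushes this higher. Following every safe sequence of crossings, the most of the 5 that can be at the north bank as the raft arrives there on crossing 5 is 4 — never all 5.
So no plan with fewer than 7 crossings exists, and this one achieves 7:
1. Courier goes to the north bank with crate M1.  [the south bank: crate K1, crate M3, crate R3, crate R5 | the north bank: crate M1]
2. Courier goes back to the south bank alone.  [the south bank: crate K1, crate M3, crate R3, crate R5 | the north bank: crate M1]
3. Courier goes to the north bank with crate K1 and crate R5.  [the south bank: crate M3, crate R3 | the north bank: crate K1, crate M1, crate R5]
4. Courier goes back to the south bank with crate M1.  [the south bank: crate M1, crate M3, crate R3 | the north bank: crate K1, crate R5]
5. Courier goes to the north bank with crate M1 and crate M3.  [the south bank: crate R3 | the north bank: crate K1, crate M1, crate M3, crate R5]
6. Courier goes back to the south bank with crate M1.  [the south bank: crate M1, crate R3 | the north bank: crate K1, crate M3, crate R5]
7. Courier goes to the north bank with crate M1 and crate R3.  [the south bank: — | the north bank: crate K1, crate M1, crate M3, crate R3, crate R5]

7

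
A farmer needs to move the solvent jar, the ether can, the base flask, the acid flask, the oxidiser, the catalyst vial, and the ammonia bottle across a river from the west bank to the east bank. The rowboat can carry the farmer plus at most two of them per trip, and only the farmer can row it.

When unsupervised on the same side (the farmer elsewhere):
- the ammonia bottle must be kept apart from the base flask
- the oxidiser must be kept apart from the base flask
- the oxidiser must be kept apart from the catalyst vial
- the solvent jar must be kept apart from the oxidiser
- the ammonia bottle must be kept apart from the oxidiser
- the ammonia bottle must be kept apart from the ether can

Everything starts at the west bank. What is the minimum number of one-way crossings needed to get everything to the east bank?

Counting alone: the farmer can take at most 2 across per trip to the east bank, so moving all 7 needs at least 4 loaded trips out, with a return between consecutive ones — at least 7 crossings.
The safety rule pushes this higher. Following every safe sequence of crossings, the most of the 7 that can be at the east bank as the rowboat arrives there on crossings 7, 9 is 5, 6 respectively — never all 7.
So no plan with fewer than 11 crossings exists, and this one achieves 11:
1. Farmer goes to the east bank with the ammonia bottle and the oxidiser.  [the west bank: the acid flask, the base flask, the catalyst vial, the ether can, the solvent jar | the east bank: the ammonia bottle, the oxidiser]
2. Farmer goes back to the west bank with the oxidiser.  [the west bank: the acid flask, the base flask, the catalyst vial, the ether can, the oxidiser, the solvent jar | the east bank: the ammonia bottle]
3. Farmer goes to the east bank with the oxidiser and the solvent jar.  [the west bank: the acid flask, the base flask, the catalyst vial, the ether can | the east bank: the ammonia bottle, the oxidiser, the solvent jar]
4. Farmer goes back to the west bank with the oxidiser.  [the west bank: the acid flask, the base flask, the catalyst vial, the ether can, the oxidiser | the east bank: the ammonia bottle, the solvent jar]
5. Farmer goes to the east bank with the base flask and the catalyst vial.  [the west bank: the acid flask, the ether can, the oxidiser | the east bank: the ammonia bottle, the base flask, the catalyst vial, the solvent jar]
6. Farmer goes back to the west bank with the base flask.  [the west bank: the acid flask, the base flask, the ether can, the oxidiser | the east bank: the ammonia bottle, the catalyst vial, the solvent jar]
7. Farmer goes to the east bank with the base flask and the ether can.  [the west bank: the acid flask, the oxidiser | the east bank: the ammonia bottle, the base flask, the catalyst vial, the ether can, the solvent jar]
8. Farmer goes back to the west bank with the ammonia bottle.  [the west bank: the acid flask, the ammonia bottle, the oxidiser | the east bank: the base flask, the catalyst vial, the ether can, the solvent jar]
9. Farmer goes to the east bank with the acid flask and the oxidiser.  [the west bank: the ammonia bottle | the east bank: the acid flask, the base flask, the catalyst vial, the ether can, the oxidiser, the solvent jar]
10. Farmer goes back to the west bank with the oxidiser.  [the west bank: the ammonia bottle, the oxidiser | the east bank: the acid flask, the base flask, the catalyst vial, the ether can, the solvent jar]
11. Farmer goes to the east bank with the ammonia bottle and the oxidiser.  [the west bank: — | the east bank: the acid flask, the ammonia bottle, the base flask, the catalyst vial, the ether can, the oxidiser, the solvent jar]

11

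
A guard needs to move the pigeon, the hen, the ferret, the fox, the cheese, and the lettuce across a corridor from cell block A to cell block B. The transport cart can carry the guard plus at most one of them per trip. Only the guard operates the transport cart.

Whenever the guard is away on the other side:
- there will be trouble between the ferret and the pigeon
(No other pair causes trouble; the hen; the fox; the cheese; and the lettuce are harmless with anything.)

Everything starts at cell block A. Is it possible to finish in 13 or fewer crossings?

Yes

Yes — this plan uses 11 crossings (≤ 13):
1. Guard goes to cell block B with the pigeon.
2. Guard goes back to cell block A alone.
3. Guard goes to cell block B with the hen.
4. Guard goes back to cell block A alone.
5. Guard goes to cell block B with the fox.
6. Guard goes back to cell block A alone.
7. Guard goes to cell block B with the cheese.
8. Guard goes back to cell block A alone.
9. Guard goes to cell block B with the lettuce.
10. Guard goes back to cell block A alone.
11. Guard goes to cell block B with the ferret.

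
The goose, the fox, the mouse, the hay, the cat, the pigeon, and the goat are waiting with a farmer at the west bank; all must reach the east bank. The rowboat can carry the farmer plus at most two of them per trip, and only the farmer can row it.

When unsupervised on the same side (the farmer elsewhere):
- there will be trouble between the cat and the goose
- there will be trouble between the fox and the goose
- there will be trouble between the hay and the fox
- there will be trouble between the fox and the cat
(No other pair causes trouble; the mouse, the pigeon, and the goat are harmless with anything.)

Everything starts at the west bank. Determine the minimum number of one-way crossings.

Counting alone: the farmer can take at most 2 across per trip to the east bank, so moving all 7 needs at least 4 loaded trips out, with a return between consecutive ones — at least 7 crossings.
The safety rule pushes this higher. Following every safe sequence of crossings, the most of the 7 that can be at the east bank as the rowboat arrives there on crossings 7, 9 is 5, 6 respectively — never all 7.
So no plan with fewer than 11 crossings exists, and this one achieves 11:
1. Farmer goes to the east bank with the fox and the goose.
2. Farmer goes back to the west bank with the goose.
3. Farmer goes to the east bank with the goose and the mouse.
4. Farmer goes back to the west bank with the goose.
5. Farmer goes to the east bank with the goose and the hay.
6. Farmer goes back to the west bank with the fox.
7. Farmer goes to the east bank with the fox and the pigeon.
8. Farmer goes back to the west bank with the fox.
9. Farmer goes to the east bank with the fox and the goat.
10. Farmer goes back to the west bank with the fox.
11. Farmer goes to the east bank with the cat and the fox.

11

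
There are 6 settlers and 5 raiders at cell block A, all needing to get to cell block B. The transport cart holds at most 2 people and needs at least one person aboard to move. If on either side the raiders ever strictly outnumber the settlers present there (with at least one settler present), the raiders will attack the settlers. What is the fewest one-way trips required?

Counting alone: each trip to cell block B takes at most 2 across and each return brings at least 1 back, so after t trips out (and t−1 returns) at most 2t − (t−1) of the 11 are across; that first reaches 11 at t = 10, so at least 19 crossings are needed.
The plan below uses exactly 19 crossings, so it is optimal:
1. 2 raiders → cell block B.  (cell block A: 6S 3R; cell block B: 0S 2R)
2. 1 raider ← cell block A.  (cell block A: 6S 4R; cell block B: 0S 1R)
3. 2 raiders → cell block B.  (cell block A: 6S 2R; cell block B: 0S 3R)
4. 1 raider ← cell block A.  (cell block A: 6S 3R; cell block B: 0S 2R)
5. 2 settlers → cell block B.  (cell block A: 4S 3R; cell block B: 2S 2R)
6. 1 raider ← cell block A.  (cell block A: 4S 4R; cell block B: 2S 1R)
7. 1 settler and 1 raider → cell block B.  (cell block A: 3S 3R; cell block B: 3S 2R)
8. 1 settler ← cell block A.  (cell block A: 4S 3R; cell block B: 2S 2R)
9. 1 settler and 1 raider → cell block B.  (cell block A: 3S 2R; cell block B: 3S 3R)
10. 1 raider ← cell block A.  (cell block A: 3S 3R; cell block B: 3S 2R)
11. 1 settler and 1 raider → cell block B.  (cell block A: 2S 2R; cell block B: 4S 3R)
12. 1 settler ← cell block A.  (cell block A: 3S 2R; cell block B: 3S 3R)
13. 1 settler and 1 raider → cell block B.  (cell block A: 2S 1R; cell block B: 4S 4R)
14. 1 raider ← cell block A.  (cell block A: 2S 2R; cell block B: 4S 3R)
15. 1 settler and 1 raider → cell block B.  (cell block A: 1S 1R; cell block B: 5S 4R)
16. 1 settler ← cell block A.  (cell block A: 2S 1R; cell block B: 4S 4R)
17. 1 settler and 1 raider → cell block B.  (cell block A: 1S 0R; cell block B: 5S 5R)
18. 1 raider ← cell block A.  (cell block A: 1S 1R; cell block B: 5S 4R)
19. 1 settler and 1 raider → cell block B.  (cell block A: 0S 0R; cell block B: 6S 5R)

19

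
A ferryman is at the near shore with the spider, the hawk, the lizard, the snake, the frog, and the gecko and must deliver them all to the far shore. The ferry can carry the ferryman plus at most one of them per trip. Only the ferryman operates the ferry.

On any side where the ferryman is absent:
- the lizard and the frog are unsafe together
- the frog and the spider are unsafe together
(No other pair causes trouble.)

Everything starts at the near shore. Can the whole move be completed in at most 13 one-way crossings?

Yes — this plan uses 13 crossings (≤ 13):
1. Ferryman goes to the far shore with the frog.
2. Ferryman goes back to the near shore alone.
3. Ferryman goes to the far shore with the spider.
4. Ferryman goes back to the near shore with the frog.
5. Ferryman goes to the far shore with the lizard.
6. Ferryman goes back to the near shore alone.
7. Ferryman goes to the far shore with the hawk.
8. Ferryman goes back to the near shore alone.
9. Ferryman goes to the far shore with the snake.
10. Ferryman goes back to the near shore alone.
11. Ferryman goes to the far shore with the gecko.
12. Ferryman goes back to the near shore alone.
13. Ferryman goes to the far shore with the frog.

Yes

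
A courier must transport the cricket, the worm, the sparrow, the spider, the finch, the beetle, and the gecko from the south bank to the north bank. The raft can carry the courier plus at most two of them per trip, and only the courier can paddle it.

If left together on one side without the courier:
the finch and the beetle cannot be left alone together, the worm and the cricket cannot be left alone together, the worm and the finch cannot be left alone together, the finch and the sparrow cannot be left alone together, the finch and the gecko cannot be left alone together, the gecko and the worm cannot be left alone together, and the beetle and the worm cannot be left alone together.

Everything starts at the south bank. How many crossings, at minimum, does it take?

11

Counting alone: the courier can take at most 2 across per trip to the north bank, so moving all 7 needs at least 4 loaded trips out, with a return between consecutive ones — at least 7 crossings.
The safety rule pushes this higher. Following every safe sequence of crossings, the most of the 7 that can be at the north bank as the raft arrives there on crossings 7, 9 is 5, 6 respectively — never all 7.
So no plan with fewer than 11 crossings exists, and this one achieves 11:
1. Courier goes to the north bank with the finch and the worm.  [the south bank: the beetle, the cricket, the gecko, the sparrow, the spider | the north bank: the finch, the worm]
2. Courier goes back to the south bank with the worm.  [the south bank: the beetle, the cricket, the gecko, the sparrow, the spider, the worm | the north bank: the finch]
3. Courier goes to the north bank with the cricket and the worm.  [the south bank: the beetle, the gecko, the sparrow, the spider | the north bank: the cricket, the finch, the worm]
4. Courier goes back to the south bank with the worm.  [the south bank: the beetle, the gecko, the sparrow, the spider, the worm | the north bank: the cricket, the finch]
5. Courier goes to the north bank with the spider and the worm.  [the south bank: the beetle, the gecko, the sparrow | the north bank: the cricket, the finch, the spider, the worm]
6. Courier goes back to the south bank with the worm.  [the south bank: the beetle, the gecko, the sparrow, the worm | the north bank: the cricket, the finch, the spider]
7. Courier goes to the north bank with the beetle and the gecko.  [the south bank: the sparrow, the worm | the north bank: the beetle, the cricket, the finch, the gecko, the spider]
8. Courier goes back to the south bank with the finch.  [the south bank: the finch, the sparrow, the worm | the north bank: the beetle, the cricket, the gecko, the spider]
9. Courier goes to the north bank with the sparrow and the worm.  [the south bank: the finch | the north bank: the beetle, the cricket, the gecko, the sparrow, the spider, the worm]
10. Courier goes back to the south bank with the worm.  [the south bank: the finch, the worm | the north bank: the beetle, the cricket, the gecko, the sparrow, the spider]
11. Courier goes to the north bank with the finch and the worm.  [the south bank: — | the north bank: the beetle, the cricket, the finch, the gecko, the sparrow, the spider, the worm]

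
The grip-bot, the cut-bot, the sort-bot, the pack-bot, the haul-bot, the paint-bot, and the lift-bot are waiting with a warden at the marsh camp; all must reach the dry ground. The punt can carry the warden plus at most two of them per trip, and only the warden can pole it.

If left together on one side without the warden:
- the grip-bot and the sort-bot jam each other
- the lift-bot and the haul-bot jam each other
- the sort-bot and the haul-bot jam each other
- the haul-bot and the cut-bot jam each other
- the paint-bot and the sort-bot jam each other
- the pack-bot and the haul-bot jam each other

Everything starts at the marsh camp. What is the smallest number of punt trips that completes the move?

Counting alone: the warden can take at most 2 across per trip to the dry ground, so moving all 7 needs at least 4 loaded trips out, with a return between consecutive ones — at least 7 crossings.
The safety rule pushes this higher. Following every safe sequence of crossings, the most of the 7 that can be at the dry ground as the punt arrives there on crossing 7 is 6 — never all 7.
So no plan with fewer than 9 crossings exists, and this one achieves 9:
1. Warden goes to the dry ground with the haul-bot and the sort-bot.  [the marsh camp: the cut-bot, the grip-bot, the lift-bot, the pack-bot, the paint-bot | the dry ground: the haul-bot, the sort-bot]
2. Warden goes back to the marsh camp with the sort-bot.  [the marsh camp: the cut-bot, the grip-bot, the lift-bot, the pack-bot, the paint-bot, the sort-bot | the dry ground: the haul-bot]
3. Warden goes to the dry ground with the grip-bot and the paint-bot.  [the marsh camp: the cut-bot, the lift-bot, the pack-bot, the sort-bot | the dry ground: the grip-bot, the haul-bot, the paint-bot]
4. Warden goes back to the marsh camp alone.  [the marsh camp: the cut-bot, the lift-bot, the pack-bot, the sort-bot | the dry ground: the grip-bot, the haul-bot, the paint-bot]
5. Warden goes to the dry ground with the cut-bot and the pack-bot.  [the marsh camp: the lift-bot, the sort-bot | the dry ground: the cut-bot, the grip-bot, the haul-bot, the pack-bot, the paint-bot]
6. Warden goes back to the marsh camp with the haul-bot.  [the marsh camp: the haul-bot, the lift-bot, the sort-bot | the dry ground: the cut-bot, the grip-bot, the pack-bot, the paint-bot]
7. Warden goes to the dry ground with the lift-bot and the sort-bot.  [the marsh camp: the haul-bot | the dry ground: the cut-bot, the grip-bot, the lift-bot, the pack-bot, the paint-bot, the sort-bot]
8. Warden goes back to the marsh camp with the sort-bot.  [the marsh camp: the haul-bot, the sort-bot | the dry ground: the cut-bot, the grip-bot, the lift-bot, the pack-bot, the paint-bot]
9. Warden goes to the dry ground with the haul-bot and the sort-bot.  [the marsh camp: — | the dry ground: the cut-bot, the grip-bot, the haul-bot, the lift-bot, the pack-bot, the paint-bot, the sort-bot]

9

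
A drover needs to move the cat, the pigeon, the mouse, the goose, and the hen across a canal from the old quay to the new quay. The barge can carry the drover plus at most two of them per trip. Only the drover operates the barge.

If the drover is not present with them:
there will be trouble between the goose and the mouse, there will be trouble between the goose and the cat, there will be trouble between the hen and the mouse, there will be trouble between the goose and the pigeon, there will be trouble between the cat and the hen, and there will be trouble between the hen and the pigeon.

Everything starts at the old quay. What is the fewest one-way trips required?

7

Counting alone: the drover can take at most 2 across per trip to the new quay, so moving all 5 needs at least 3 loaded trips out, with a return between consecutive ones — at least 5 crossings.
The safety rule pushes this higher. Following every safe sequence of crossings, the most of the 5 that can be at the new quay as the barge arrives there on crossing 5 is 4 — never all 5.
So no plan with fewer than 7 crossings exists, and this one achieves 7:
1. Drover goes to the new quay with the goose and the hen.
2. Drover goes back to the old quay alone.
3. Drover goes to the new quay with the cat.
4. Drover goes back to the old quay with the goose and the hen.
5. Drover goes to the new quay with the mouse and the pigeon.
6. Drover goes back to the old quay alone.
7. Drover goes to the new quay with the goose and the hen.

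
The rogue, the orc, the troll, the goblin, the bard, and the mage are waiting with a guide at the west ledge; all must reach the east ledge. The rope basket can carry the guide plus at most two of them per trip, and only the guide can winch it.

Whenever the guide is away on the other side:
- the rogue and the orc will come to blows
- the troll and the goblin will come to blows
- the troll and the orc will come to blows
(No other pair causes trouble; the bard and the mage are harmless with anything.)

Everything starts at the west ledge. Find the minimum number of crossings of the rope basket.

5

Counting alone: the guide can take at most 2 across per trip to the east ledge, so moving all 6 needs at least 3 loaded trips out, with a return between consecutive ones — at least 5 crossings.
The plan below uses exactly 5 crossings, so it is optimal:
1. Guide goes to the east ledge with the rogue and the troll.  [the west ledge: the bard, the goblin, the mage, the orc | the east ledge: the rogue, the troll]
2. Guide goes back to the west ledge alone.  [the west ledge: the bard, the goblin, the mage, the orc | the east ledge: the rogue, the troll]
3. Guide goes to the east ledge with the bard and the mage.  [the west ledge: the goblin, the orc | the east ledge: the bard, the mage, the rogue, the troll]
4. Guide goes back to the west ledge alone.  [the west ledge: the goblin, the orc | the east ledge: the bard, the mage, the rogue, the troll]
5. Guide goes to the east ledge with the goblin and the orc.  [the west ledge: — | the east ledge: the bard, the goblin, the mage, the orc, the rogue, the troll]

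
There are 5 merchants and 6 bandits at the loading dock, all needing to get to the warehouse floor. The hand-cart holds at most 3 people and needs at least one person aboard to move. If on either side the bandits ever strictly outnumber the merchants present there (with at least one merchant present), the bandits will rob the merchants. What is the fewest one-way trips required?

The bandits already outnumber the merchants at the loading dock before anyone moves, so the starting position itself is disallowed.

impossible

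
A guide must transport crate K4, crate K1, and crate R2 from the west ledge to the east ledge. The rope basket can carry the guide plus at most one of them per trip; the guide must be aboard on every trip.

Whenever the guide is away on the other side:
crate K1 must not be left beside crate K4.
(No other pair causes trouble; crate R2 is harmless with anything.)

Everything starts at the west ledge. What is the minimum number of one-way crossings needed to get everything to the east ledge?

Counting alone: the guide can take at most 1 across per trip to the east ledge, so moving all 3 needs at least 3 loaded trips out, with a return between consecutive ones — at least 5 crossings.
The plan below uses exactly 5 crossings, so it is optimal:
1. Guide goes to the east ledge with crate K4.
2. Guide goes back to the west ledge alone.
3. Guide goes to the east ledge with crate R2.
4. Guide goes back to the west ledge alone.
5. Guide goes to the east ledge with crate K1.

5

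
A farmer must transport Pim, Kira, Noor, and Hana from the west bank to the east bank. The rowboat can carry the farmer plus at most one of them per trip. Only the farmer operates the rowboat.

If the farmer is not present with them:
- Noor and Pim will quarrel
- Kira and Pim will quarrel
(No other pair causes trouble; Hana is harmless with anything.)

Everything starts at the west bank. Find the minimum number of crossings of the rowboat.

9

Counting alone: the farmer can take at most 1 across per trip to the east bank, so moving all 4 needs at least 4 loaded trips out, with a return between consecutive ones — at least 7 crossings.
The safety rule pushes this higher. Following every safe sequence of crossings, the most of the 4 that can be at the east bank as the rowboat arrives there on crossing 7 is 3 — never all 4.
So no plan with fewer than 9 crossings exists, and this one achieves 9:
1. Farmer goes to the east bank with Pim.
2. Farmer goes back to the west bank alone.
3. Farmer goes to the east bank with Kira.
4. Farmer goes back to the west bank with Pim.
5. Farmer goes to the east bank with Noor.
6. Farmer goes back to the west bank alone.
7. Farmer goes to the east bank with Hana.
8. Farmer goes back to the west bank alone.
9. Farmer goes to the east bank with Pim.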